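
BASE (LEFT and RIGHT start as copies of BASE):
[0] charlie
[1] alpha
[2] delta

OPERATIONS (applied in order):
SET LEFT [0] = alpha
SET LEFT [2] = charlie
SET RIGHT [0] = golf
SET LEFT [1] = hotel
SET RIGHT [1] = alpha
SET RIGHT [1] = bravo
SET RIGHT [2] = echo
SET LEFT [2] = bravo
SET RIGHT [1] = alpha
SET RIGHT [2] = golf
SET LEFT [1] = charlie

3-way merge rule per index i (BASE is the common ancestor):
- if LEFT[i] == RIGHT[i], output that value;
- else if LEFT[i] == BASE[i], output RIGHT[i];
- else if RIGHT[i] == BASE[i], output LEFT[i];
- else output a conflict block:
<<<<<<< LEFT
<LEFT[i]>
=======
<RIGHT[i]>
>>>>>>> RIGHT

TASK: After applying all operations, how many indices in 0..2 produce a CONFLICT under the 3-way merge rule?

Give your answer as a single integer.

Answer: 2

Derivation:
Final LEFT:  [alpha, charlie, bravo]
Final RIGHT: [golf, alpha, golf]
i=0: BASE=charlie L=alpha R=golf all differ -> CONFLICT
i=1: L=charlie, R=alpha=BASE -> take LEFT -> charlie
i=2: BASE=delta L=bravo R=golf all differ -> CONFLICT
Conflict count: 2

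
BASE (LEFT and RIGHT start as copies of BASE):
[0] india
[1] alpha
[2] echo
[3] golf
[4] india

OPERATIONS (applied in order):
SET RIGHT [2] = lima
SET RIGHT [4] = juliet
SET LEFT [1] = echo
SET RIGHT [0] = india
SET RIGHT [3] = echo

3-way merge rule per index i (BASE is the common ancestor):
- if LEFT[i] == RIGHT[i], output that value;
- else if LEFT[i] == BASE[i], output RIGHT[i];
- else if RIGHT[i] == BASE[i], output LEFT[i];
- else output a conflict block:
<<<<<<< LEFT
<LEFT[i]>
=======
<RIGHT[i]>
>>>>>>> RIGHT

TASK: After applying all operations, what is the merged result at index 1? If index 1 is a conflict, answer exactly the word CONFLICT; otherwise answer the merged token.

Answer: echo

Derivation:
Final LEFT:  [india, echo, echo, golf, india]
Final RIGHT: [india, alpha, lima, echo, juliet]
i=0: L=india R=india -> agree -> india
i=1: L=echo, R=alpha=BASE -> take LEFT -> echo
i=2: L=echo=BASE, R=lima -> take RIGHT -> lima
i=3: L=golf=BASE, R=echo -> take RIGHT -> echo
i=4: L=india=BASE, R=juliet -> take RIGHT -> juliet
Index 1 -> echo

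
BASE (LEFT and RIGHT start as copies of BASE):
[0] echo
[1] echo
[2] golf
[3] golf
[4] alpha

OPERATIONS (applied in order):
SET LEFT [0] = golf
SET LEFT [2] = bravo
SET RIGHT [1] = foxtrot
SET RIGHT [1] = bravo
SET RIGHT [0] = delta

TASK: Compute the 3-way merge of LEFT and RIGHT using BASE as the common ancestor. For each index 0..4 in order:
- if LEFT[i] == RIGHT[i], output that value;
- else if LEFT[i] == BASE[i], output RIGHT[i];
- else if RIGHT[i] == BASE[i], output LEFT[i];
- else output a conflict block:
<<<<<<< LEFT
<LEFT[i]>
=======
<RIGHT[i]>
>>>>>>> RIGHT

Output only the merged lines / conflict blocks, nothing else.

Final LEFT:  [golf, echo, bravo, golf, alpha]
Final RIGHT: [delta, bravo, golf, golf, alpha]
i=0: BASE=echo L=golf R=delta all differ -> CONFLICT
i=1: L=echo=BASE, R=bravo -> take RIGHT -> bravo
i=2: L=bravo, R=golf=BASE -> take LEFT -> bravo
i=3: L=golf R=golf -> agree -> golf
i=4: L=alpha R=alpha -> agree -> alpha

Answer: <<<<<<< LEFT
golf
=======
delta
>>>>>>> RIGHT
bravo
bravo
golf
alpha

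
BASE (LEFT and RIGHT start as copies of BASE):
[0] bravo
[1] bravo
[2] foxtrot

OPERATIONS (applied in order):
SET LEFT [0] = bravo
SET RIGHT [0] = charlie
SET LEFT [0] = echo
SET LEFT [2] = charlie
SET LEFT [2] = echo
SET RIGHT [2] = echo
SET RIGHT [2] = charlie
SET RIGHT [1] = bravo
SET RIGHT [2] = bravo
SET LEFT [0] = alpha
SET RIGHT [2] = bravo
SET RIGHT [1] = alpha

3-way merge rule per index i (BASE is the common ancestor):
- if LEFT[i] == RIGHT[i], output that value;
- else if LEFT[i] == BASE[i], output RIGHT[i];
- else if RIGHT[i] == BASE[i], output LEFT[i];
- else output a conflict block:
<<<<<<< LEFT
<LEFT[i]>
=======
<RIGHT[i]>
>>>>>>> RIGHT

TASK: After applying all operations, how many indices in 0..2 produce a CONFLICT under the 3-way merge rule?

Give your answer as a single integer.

Answer: 2

Derivation:
Final LEFT:  [alpha, bravo, echo]
Final RIGHT: [charlie, alpha, bravo]
i=0: BASE=bravo L=alpha R=charlie all differ -> CONFLICT
i=1: L=bravo=BASE, R=alpha -> take RIGHT -> alpha
i=2: BASE=foxtrot L=echo R=bravo all differ -> CONFLICT
Conflict count: 2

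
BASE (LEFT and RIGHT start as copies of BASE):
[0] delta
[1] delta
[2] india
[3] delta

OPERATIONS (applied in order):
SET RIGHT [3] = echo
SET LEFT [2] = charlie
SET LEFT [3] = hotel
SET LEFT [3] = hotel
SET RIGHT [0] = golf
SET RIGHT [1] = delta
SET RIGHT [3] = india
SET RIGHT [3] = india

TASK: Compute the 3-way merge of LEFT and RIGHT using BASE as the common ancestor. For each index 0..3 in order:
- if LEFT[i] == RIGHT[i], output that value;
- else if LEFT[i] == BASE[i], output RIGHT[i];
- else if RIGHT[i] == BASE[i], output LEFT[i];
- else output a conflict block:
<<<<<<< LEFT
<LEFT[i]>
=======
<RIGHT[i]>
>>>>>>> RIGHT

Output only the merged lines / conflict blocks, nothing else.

Answer: golf
delta
charlie
<<<<<<< LEFT
hotel
=======
india
>>>>>>> RIGHT

Derivation:
Final LEFT:  [delta, delta, charlie, hotel]
Final RIGHT: [golf, delta, india, india]
i=0: L=delta=BASE, R=golf -> take RIGHT -> golf
i=1: L=delta R=delta -> agree -> delta
i=2: L=charlie, R=india=BASE -> take LEFT -> charlie
i=3: BASE=delta L=hotel R=india all differ -> CONFLICT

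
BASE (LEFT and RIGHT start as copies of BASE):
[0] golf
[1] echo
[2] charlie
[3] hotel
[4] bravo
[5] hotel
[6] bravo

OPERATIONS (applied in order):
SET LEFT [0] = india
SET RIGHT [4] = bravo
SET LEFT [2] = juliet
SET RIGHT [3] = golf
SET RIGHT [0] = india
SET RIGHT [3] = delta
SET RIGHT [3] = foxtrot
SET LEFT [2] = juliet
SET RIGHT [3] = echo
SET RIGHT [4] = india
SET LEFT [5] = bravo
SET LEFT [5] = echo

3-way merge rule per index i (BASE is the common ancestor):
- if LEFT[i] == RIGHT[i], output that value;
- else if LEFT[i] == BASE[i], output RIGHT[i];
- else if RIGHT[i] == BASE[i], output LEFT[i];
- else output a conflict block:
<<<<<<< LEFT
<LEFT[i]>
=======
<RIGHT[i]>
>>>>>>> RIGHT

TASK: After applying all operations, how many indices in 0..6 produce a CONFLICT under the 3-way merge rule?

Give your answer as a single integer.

Final LEFT:  [india, echo, juliet, hotel, bravo, echo, bravo]
Final RIGHT: [india, echo, charlie, echo, india, hotel, bravo]
i=0: L=india R=india -> agree -> india
i=1: L=echo R=echo -> agree -> echo
i=2: L=juliet, R=charlie=BASE -> take LEFT -> juliet
i=3: L=hotel=BASE, R=echo -> take RIGHT -> echo
i=4: L=bravo=BASE, R=india -> take RIGHT -> india
i=5: L=echo, R=hotel=BASE -> take LEFT -> echo
i=6: L=bravo R=bravo -> agree -> bravo
Conflict count: 0

Answer: 0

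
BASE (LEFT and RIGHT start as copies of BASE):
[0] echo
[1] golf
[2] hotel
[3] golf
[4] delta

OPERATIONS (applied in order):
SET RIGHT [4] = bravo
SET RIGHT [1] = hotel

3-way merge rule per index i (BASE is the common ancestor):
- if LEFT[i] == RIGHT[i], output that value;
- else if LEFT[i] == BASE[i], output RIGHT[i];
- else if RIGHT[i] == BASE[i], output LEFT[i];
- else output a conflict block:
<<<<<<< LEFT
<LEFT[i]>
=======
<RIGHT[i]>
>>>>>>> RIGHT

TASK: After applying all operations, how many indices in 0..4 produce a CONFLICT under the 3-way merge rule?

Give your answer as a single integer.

Final LEFT:  [echo, golf, hotel, golf, delta]
Final RIGHT: [echo, hotel, hotel, golf, bravo]
i=0: L=echo R=echo -> agree -> echo
i=1: L=golf=BASE, R=hotel -> take RIGHT -> hotel
i=2: L=hotel R=hotel -> agree -> hotel
i=3: L=golf R=golf -> agree -> golf
i=4: L=delta=BASE, R=bravo -> take RIGHT -> bravo
Conflict count: 0

Answer: 0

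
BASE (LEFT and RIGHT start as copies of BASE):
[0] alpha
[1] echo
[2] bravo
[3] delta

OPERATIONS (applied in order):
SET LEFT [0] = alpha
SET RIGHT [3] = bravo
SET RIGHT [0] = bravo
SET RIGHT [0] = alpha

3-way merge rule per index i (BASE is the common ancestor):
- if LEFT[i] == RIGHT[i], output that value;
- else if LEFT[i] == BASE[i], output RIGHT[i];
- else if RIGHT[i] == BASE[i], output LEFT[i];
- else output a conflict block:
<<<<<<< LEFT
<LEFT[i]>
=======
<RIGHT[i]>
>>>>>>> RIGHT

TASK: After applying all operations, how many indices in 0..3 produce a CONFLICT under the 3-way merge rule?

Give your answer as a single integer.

Answer: 0

Derivation:
Final LEFT:  [alpha, echo, bravo, delta]
Final RIGHT: [alpha, echo, bravo, bravo]
i=0: L=alpha R=alpha -> agree -> alpha
i=1: L=echo R=echo -> agree -> echo
i=2: L=bravo R=bravo -> agree -> bravo
i=3: L=delta=BASE, R=bravo -> take RIGHT -> bravo
Conflict count: 0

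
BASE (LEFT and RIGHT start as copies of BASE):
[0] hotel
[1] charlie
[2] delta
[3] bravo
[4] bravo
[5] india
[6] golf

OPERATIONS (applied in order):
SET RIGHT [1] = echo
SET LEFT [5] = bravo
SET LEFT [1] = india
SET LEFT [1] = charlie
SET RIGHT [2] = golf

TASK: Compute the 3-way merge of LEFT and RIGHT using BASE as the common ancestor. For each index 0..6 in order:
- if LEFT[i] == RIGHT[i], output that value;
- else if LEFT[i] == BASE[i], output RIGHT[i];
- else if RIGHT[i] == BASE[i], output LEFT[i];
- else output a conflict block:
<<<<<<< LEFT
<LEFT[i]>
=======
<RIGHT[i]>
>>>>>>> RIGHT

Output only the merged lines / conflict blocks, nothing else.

Final LEFT:  [hotel, charlie, delta, bravo, bravo, bravo, golf]
Final RIGHT: [hotel, echo, golf, bravo, bravo, india, golf]
i=0: L=hotel R=hotel -> agree -> hotel
i=1: L=charlie=BASE, R=echo -> take RIGHT -> echo
i=2: L=delta=BASE, R=golf -> take RIGHT -> golf
i=3: L=bravo R=bravo -> agree -> bravo
i=4: L=bravo R=bravo -> agree -> bravo
i=5: L=bravo, R=india=BASE -> take LEFT -> bravo
i=6: L=golf R=golf -> agree -> golf

Answer: hotel
echo
golf
bravo
bravo
bravo
golf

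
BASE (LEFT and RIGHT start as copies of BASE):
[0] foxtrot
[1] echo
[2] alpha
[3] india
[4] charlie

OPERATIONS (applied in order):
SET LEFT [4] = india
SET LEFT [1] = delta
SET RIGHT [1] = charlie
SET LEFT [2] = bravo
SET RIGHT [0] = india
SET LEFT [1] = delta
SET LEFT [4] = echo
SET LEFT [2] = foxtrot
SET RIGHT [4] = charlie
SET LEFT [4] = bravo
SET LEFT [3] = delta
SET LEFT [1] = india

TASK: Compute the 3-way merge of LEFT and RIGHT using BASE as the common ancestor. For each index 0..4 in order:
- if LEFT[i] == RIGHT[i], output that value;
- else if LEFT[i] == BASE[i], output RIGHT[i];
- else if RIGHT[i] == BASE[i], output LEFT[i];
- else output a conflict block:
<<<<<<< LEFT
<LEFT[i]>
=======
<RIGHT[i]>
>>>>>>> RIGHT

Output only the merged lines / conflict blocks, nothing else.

Final LEFT:  [foxtrot, india, foxtrot, delta, bravo]
Final RIGHT: [india, charlie, alpha, india, charlie]
i=0: L=foxtrot=BASE, R=india -> take RIGHT -> india
i=1: BASE=echo L=india R=charlie all differ -> CONFLICT
i=2: L=foxtrot, R=alpha=BASE -> take LEFT -> foxtrot
i=3: L=delta, R=india=BASE -> take LEFT -> delta
i=4: L=bravo, R=charlie=BASE -> take LEFT -> bravo

Answer: india
<<<<<<< LEFT
india
=======
charlie
>>>>>>> RIGHT
foxtrot
delta
bravo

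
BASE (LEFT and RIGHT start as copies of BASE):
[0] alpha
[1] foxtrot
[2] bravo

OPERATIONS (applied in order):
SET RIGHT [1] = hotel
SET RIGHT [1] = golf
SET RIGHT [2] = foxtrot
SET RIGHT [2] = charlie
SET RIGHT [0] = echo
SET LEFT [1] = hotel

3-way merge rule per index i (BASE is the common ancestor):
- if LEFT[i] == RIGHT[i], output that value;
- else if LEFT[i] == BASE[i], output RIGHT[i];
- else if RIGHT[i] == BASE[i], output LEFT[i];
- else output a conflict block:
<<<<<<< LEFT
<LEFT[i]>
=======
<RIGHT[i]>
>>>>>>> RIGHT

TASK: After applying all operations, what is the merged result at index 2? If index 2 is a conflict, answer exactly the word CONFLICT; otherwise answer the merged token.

Answer: charlie

Derivation:
Final LEFT:  [alpha, hotel, bravo]
Final RIGHT: [echo, golf, charlie]
i=0: L=alpha=BASE, R=echo -> take RIGHT -> echo
i=1: BASE=foxtrot L=hotel R=golf all differ -> CONFLICT
i=2: L=bravo=BASE, R=charlie -> take RIGHT -> charlie
Index 2 -> charlie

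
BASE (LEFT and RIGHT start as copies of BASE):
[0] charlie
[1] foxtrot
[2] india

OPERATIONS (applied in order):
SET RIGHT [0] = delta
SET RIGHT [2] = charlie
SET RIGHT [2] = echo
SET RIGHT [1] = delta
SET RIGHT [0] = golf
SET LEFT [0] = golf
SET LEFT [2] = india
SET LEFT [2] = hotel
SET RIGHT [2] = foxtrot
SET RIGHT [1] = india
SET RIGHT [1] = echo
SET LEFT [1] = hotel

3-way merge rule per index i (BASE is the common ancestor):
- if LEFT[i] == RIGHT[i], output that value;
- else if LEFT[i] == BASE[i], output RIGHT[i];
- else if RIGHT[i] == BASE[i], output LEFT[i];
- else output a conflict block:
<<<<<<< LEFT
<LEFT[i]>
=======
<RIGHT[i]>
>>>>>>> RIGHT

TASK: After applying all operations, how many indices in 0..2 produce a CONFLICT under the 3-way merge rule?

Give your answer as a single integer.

Final LEFT:  [golf, hotel, hotel]
Final RIGHT: [golf, echo, foxtrot]
i=0: L=golf R=golf -> agree -> golf
i=1: BASE=foxtrot L=hotel R=echo all differ -> CONFLICT
i=2: BASE=india L=hotel R=foxtrot all differ -> CONFLICT
Conflict count: 2

Answer: 2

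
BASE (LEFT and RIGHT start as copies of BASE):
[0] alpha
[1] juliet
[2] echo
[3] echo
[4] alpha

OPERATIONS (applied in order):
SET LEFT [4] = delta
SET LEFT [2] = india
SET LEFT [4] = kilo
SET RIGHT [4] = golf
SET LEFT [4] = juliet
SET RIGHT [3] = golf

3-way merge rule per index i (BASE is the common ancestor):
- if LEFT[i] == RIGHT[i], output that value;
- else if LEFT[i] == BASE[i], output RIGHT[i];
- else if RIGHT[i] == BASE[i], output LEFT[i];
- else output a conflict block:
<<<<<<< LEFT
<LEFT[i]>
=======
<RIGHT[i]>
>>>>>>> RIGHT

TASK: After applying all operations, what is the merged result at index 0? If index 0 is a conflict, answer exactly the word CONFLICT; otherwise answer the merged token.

Answer: alpha

Derivation:
Final LEFT:  [alpha, juliet, india, echo, juliet]
Final RIGHT: [alpha, juliet, echo, golf, golf]
i=0: L=alpha R=alpha -> agree -> alpha
i=1: L=juliet R=juliet -> agree -> juliet
i=2: L=india, R=echo=BASE -> take LEFT -> india
i=3: L=echo=BASE, R=golf -> take RIGHT -> golf
i=4: BASE=alpha L=juliet R=golf all differ -> CONFLICT
Index 0 -> alpha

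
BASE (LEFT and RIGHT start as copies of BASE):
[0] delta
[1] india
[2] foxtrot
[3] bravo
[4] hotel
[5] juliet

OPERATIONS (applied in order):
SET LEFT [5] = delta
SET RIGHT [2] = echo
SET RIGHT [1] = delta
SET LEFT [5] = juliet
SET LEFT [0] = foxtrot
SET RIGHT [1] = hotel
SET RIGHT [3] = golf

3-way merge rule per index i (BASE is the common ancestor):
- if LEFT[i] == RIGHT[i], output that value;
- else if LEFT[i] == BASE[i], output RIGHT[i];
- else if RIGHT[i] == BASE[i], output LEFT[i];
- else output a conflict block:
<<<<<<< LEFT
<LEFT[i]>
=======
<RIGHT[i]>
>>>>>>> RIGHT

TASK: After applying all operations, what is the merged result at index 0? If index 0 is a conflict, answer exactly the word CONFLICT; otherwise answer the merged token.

Answer: foxtrot

Derivation:
Final LEFT:  [foxtrot, india, foxtrot, bravo, hotel, juliet]
Final RIGHT: [delta, hotel, echo, golf, hotel, juliet]
i=0: L=foxtrot, R=delta=BASE -> take LEFT -> foxtrot
i=1: L=india=BASE, R=hotel -> take RIGHT -> hotel
i=2: L=foxtrot=BASE, R=echo -> take RIGHT -> echo
i=3: L=bravo=BASE, R=golf -> take RIGHT -> golf
i=4: L=hotel R=hotel -> agree -> hotel
i=5: L=juliet R=juliet -> agree -> juliet
Index 0 -> foxtrot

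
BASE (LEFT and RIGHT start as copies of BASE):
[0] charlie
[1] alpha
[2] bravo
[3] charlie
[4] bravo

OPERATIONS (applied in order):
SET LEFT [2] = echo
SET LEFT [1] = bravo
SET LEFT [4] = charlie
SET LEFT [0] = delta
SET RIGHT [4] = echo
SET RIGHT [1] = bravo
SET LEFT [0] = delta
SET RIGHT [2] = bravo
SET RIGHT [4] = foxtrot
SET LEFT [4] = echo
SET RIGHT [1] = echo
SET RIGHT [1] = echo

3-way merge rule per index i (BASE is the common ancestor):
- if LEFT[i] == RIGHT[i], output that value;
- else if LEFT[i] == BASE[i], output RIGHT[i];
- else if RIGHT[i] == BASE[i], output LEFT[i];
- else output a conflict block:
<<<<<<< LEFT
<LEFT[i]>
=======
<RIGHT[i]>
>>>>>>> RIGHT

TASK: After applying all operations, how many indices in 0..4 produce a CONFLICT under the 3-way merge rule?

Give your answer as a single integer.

Answer: 2

Derivation:
Final LEFT:  [delta, bravo, echo, charlie, echo]
Final RIGHT: [charlie, echo, bravo, charlie, foxtrot]
i=0: L=delta, R=charlie=BASE -> take LEFT -> delta
i=1: BASE=alpha L=bravo R=echo all differ -> CONFLICT
i=2: L=echo, R=bravo=BASE -> take LEFT -> echo
i=3: L=charlie R=charlie -> agree -> charlie
i=4: BASE=bravo L=echo R=foxtrot all differ -> CONFLICT
Conflict count: 2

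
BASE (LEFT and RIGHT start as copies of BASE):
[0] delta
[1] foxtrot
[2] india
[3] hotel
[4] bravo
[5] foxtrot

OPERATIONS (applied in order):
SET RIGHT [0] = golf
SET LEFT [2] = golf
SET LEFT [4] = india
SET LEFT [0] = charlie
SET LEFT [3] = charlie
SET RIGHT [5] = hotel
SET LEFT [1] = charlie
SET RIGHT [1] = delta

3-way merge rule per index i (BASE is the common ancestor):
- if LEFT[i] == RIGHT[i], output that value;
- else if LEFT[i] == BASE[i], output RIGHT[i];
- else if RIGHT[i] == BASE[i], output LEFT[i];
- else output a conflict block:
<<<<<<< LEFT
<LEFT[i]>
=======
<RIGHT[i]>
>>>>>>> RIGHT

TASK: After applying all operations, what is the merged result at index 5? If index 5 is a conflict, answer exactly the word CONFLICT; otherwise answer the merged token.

Final LEFT:  [charlie, charlie, golf, charlie, india, foxtrot]
Final RIGHT: [golf, delta, india, hotel, bravo, hotel]
i=0: BASE=delta L=charlie R=golf all differ -> CONFLICT
i=1: BASE=foxtrot L=charlie R=delta all differ -> CONFLICT
i=2: L=golf, R=india=BASE -> take LEFT -> golf
i=3: L=charlie, R=hotel=BASE -> take LEFT -> charlie
i=4: L=india, R=bravo=BASE -> take LEFT -> india
i=5: L=foxtrot=BASE, R=hotel -> take RIGHT -> hotel
Index 5 -> hotel

Answer: hotel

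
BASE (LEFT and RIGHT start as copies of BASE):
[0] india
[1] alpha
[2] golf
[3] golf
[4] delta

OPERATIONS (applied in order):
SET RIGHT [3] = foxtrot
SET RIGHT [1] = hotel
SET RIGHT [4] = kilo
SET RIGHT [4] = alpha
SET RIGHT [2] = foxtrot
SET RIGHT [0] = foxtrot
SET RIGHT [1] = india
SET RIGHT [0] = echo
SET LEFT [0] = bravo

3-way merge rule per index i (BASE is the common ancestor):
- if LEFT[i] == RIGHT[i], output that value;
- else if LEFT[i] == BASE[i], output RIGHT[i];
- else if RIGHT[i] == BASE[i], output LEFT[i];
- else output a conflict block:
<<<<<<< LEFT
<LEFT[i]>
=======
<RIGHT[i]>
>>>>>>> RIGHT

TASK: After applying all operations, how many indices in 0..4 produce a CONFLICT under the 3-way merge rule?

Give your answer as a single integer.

Answer: 1

Derivation:
Final LEFT:  [bravo, alpha, golf, golf, delta]
Final RIGHT: [echo, india, foxtrot, foxtrot, alpha]
i=0: BASE=india L=bravo R=echo all differ -> CONFLICT
i=1: L=alpha=BASE, R=india -> take RIGHT -> india
i=2: L=golf=BASE, R=foxtrot -> take RIGHT -> foxtrot
i=3: L=golf=BASE, R=foxtrot -> take RIGHT -> foxtrot
i=4: L=delta=BASE, R=alpha -> take RIGHT -> alpha
Conflict count: 1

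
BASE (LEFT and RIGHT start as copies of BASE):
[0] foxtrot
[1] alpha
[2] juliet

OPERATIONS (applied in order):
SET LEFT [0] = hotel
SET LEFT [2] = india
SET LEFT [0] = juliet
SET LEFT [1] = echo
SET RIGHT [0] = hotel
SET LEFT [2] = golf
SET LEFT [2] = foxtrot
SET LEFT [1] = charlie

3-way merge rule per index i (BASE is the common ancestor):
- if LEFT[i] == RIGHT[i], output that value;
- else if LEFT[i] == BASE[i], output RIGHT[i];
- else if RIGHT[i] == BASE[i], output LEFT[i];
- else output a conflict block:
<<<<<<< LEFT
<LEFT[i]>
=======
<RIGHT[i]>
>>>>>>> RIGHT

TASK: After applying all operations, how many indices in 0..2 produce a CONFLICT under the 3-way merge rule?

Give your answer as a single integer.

Final LEFT:  [juliet, charlie, foxtrot]
Final RIGHT: [hotel, alpha, juliet]
i=0: BASE=foxtrot L=juliet R=hotel all differ -> CONFLICT
i=1: L=charlie, R=alpha=BASE -> take LEFT -> charlie
i=2: L=foxtrot, R=juliet=BASE -> take LEFT -> foxtrot
Conflict count: 1

Answer: 1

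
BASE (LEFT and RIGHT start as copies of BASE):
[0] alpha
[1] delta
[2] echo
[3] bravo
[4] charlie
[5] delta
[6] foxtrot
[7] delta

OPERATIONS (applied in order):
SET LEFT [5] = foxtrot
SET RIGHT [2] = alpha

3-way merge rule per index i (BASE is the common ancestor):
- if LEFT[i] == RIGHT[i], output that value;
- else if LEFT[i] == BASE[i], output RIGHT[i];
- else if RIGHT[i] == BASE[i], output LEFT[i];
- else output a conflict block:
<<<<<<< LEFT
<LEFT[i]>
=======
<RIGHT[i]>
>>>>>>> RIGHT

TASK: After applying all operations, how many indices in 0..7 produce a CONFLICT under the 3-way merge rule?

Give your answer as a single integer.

Answer: 0

Derivation:
Final LEFT:  [alpha, delta, echo, bravo, charlie, foxtrot, foxtrot, delta]
Final RIGHT: [alpha, delta, alpha, bravo, charlie, delta, foxtrot, delta]
i=0: L=alpha R=alpha -> agree -> alpha
i=1: L=delta R=delta -> agree -> delta
i=2: L=echo=BASE, R=alpha -> take RIGHT -> alpha
i=3: L=bravo R=bravo -> agree -> bravo
i=4: L=charlie R=charlie -> agree -> charlie
i=5: L=foxtrot, R=delta=BASE -> take LEFT -> foxtrot
i=6: L=foxtrot R=foxtrot -> agree -> foxtrot
i=7: L=delta R=delta -> agree -> delta
Conflict count: 0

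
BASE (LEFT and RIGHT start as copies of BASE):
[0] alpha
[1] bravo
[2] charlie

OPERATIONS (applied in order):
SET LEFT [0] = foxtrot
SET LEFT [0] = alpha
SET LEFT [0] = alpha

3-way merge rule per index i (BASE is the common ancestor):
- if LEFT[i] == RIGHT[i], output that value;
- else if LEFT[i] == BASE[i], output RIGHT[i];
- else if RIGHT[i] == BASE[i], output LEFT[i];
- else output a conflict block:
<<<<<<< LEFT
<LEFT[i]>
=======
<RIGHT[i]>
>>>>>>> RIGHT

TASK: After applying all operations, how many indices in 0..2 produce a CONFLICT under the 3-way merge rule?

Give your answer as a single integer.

Answer: 0

Derivation:
Final LEFT:  [alpha, bravo, charlie]
Final RIGHT: [alpha, bravo, charlie]
i=0: L=alpha R=alpha -> agree -> alpha
i=1: L=bravo R=bravo -> agree -> bravo
i=2: L=charlie R=charlie -> agree -> charlie
Conflict count: 0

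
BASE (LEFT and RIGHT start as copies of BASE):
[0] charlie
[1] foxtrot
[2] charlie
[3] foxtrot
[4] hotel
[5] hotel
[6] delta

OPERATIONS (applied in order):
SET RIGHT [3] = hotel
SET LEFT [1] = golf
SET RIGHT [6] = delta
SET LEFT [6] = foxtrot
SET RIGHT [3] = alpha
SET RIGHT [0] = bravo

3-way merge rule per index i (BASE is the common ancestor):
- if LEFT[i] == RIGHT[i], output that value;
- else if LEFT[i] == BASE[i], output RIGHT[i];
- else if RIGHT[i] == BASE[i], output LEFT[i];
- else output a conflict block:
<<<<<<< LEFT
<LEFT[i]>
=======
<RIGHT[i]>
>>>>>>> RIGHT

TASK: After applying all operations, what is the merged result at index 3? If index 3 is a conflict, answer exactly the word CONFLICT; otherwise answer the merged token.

Answer: alpha

Derivation:
Final LEFT:  [charlie, golf, charlie, foxtrot, hotel, hotel, foxtrot]
Final RIGHT: [bravo, foxtrot, charlie, alpha, hotel, hotel, delta]
i=0: L=charlie=BASE, R=bravo -> take RIGHT -> bravo
i=1: L=golf, R=foxtrot=BASE -> take LEFT -> golf
i=2: L=charlie R=charlie -> agree -> charlie
i=3: L=foxtrot=BASE, R=alpha -> take RIGHT -> alpha
i=4: L=hotel R=hotel -> agree -> hotel
i=5: L=hotel R=hotel -> agree -> hotel
i=6: L=foxtrot, R=delta=BASE -> take LEFT -> foxtrot
Index 3 -> alpha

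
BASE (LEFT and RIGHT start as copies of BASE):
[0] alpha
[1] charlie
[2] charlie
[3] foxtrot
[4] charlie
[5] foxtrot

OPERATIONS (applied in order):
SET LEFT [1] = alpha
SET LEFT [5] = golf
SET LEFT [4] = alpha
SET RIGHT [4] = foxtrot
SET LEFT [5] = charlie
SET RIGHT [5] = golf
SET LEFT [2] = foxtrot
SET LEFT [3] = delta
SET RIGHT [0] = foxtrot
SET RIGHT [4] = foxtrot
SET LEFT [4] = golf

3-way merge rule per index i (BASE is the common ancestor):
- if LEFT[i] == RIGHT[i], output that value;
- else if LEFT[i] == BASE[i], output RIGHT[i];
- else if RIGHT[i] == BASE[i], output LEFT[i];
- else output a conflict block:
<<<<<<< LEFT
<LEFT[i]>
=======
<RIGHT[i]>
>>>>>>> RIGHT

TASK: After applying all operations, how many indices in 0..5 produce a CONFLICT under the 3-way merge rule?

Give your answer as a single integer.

Final LEFT:  [alpha, alpha, foxtrot, delta, golf, charlie]
Final RIGHT: [foxtrot, charlie, charlie, foxtrot, foxtrot, golf]
i=0: L=alpha=BASE, R=foxtrot -> take RIGHT -> foxtrot
i=1: L=alpha, R=charlie=BASE -> take LEFT -> alpha
i=2: L=foxtrot, R=charlie=BASE -> take LEFT -> foxtrot
i=3: L=delta, R=foxtrot=BASE -> take LEFT -> delta
i=4: BASE=charlie L=golf R=foxtrot all differ -> CONFLICT
i=5: BASE=foxtrot L=charlie R=golf all differ -> CONFLICT
Conflict count: 2

Answer: 2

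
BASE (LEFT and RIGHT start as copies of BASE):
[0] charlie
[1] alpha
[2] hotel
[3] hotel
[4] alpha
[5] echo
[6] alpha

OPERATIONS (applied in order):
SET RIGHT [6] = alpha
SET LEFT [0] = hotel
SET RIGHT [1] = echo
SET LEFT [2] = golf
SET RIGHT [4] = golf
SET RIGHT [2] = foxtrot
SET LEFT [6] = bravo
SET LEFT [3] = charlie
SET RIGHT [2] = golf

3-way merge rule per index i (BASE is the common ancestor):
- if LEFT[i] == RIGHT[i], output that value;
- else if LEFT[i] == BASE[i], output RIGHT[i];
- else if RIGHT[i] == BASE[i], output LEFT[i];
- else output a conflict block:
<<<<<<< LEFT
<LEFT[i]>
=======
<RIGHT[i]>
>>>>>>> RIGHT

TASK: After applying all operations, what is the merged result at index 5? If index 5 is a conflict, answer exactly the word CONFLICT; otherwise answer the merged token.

Answer: echo

Derivation:
Final LEFT:  [hotel, alpha, golf, charlie, alpha, echo, bravo]
Final RIGHT: [charlie, echo, golf, hotel, golf, echo, alpha]
i=0: L=hotel, R=charlie=BASE -> take LEFT -> hotel
i=1: L=alpha=BASE, R=echo -> take RIGHT -> echo
i=2: L=golf R=golf -> agree -> golf
i=3: L=charlie, R=hotel=BASE -> take LEFT -> charlie
i=4: L=alpha=BASE, R=golf -> take RIGHT -> golf
i=5: L=echo R=echo -> agree -> echo
i=6: L=bravo, R=alpha=BASE -> take LEFT -> bravo
Index 5 -> echo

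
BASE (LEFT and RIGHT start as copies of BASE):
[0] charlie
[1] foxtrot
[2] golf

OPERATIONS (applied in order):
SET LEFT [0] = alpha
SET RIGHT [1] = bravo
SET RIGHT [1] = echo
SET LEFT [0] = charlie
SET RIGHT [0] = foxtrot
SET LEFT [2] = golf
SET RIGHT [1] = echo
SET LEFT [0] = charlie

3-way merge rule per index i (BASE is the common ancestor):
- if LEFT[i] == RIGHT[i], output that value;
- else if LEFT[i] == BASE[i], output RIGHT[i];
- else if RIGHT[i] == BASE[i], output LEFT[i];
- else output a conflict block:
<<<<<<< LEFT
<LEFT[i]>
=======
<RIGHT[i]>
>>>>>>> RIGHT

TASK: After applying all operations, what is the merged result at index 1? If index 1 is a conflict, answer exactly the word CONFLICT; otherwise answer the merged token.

Final LEFT:  [charlie, foxtrot, golf]
Final RIGHT: [foxtrot, echo, golf]
i=0: L=charlie=BASE, R=foxtrot -> take RIGHT -> foxtrot
i=1: L=foxtrot=BASE, R=echo -> take RIGHT -> echo
i=2: L=golf R=golf -> agree -> golf
Index 1 -> echo

Answer: echo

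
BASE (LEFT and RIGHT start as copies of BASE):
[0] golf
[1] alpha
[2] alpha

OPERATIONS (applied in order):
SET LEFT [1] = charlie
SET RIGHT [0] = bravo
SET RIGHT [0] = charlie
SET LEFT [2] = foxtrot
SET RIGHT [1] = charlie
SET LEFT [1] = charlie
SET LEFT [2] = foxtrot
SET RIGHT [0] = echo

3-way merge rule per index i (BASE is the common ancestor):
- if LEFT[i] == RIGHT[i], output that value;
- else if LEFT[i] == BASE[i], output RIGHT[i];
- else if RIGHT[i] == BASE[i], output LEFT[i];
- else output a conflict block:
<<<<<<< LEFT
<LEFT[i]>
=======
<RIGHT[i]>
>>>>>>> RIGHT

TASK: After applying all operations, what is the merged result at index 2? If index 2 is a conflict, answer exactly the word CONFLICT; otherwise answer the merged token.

Final LEFT:  [golf, charlie, foxtrot]
Final RIGHT: [echo, charlie, alpha]
i=0: L=golf=BASE, R=echo -> take RIGHT -> echo
i=1: L=charlie R=charlie -> agree -> charlie
i=2: L=foxtrot, R=alpha=BASE -> take LEFT -> foxtrot
Index 2 -> foxtrot

Answer: foxtrot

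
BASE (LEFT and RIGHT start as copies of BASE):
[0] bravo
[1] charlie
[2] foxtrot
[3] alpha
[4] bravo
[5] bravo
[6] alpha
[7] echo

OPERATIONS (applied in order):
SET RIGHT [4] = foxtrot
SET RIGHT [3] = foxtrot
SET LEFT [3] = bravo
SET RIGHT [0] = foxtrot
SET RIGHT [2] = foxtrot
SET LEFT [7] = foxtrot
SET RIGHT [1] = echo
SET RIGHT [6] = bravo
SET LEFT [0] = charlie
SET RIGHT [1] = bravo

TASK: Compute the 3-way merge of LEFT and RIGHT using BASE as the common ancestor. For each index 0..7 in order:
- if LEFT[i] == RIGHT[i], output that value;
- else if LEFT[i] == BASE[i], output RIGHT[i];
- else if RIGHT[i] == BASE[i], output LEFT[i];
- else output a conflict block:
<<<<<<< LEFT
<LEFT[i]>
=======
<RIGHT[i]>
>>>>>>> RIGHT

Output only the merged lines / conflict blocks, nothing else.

Answer: <<<<<<< LEFT
charlie
=======
foxtrot
>>>>>>> RIGHT
bravo
foxtrot
<<<<<<< LEFT
bravo
=======
foxtrot
>>>>>>> RIGHT
foxtrot
bravo
bravo
foxtrot

Derivation:
Final LEFT:  [charlie, charlie, foxtrot, bravo, bravo, bravo, alpha, foxtrot]
Final RIGHT: [foxtrot, bravo, foxtrot, foxtrot, foxtrot, bravo, bravo, echo]
i=0: BASE=bravo L=charlie R=foxtrot all differ -> CONFLICT
i=1: L=charlie=BASE, R=bravo -> take RIGHT -> bravo
i=2: L=foxtrot R=foxtrot -> agree -> foxtrot
i=3: BASE=alpha L=bravo R=foxtrot all differ -> CONFLICT
i=4: L=bravo=BASE, R=foxtrot -> take RIGHT -> foxtrot
i=5: L=bravo R=bravo -> agree -> bravo
i=6: L=alpha=BASE, R=bravo -> take RIGHT -> bravo
i=7: L=foxtrot, R=echo=BASE -> take LEFT -> foxtrot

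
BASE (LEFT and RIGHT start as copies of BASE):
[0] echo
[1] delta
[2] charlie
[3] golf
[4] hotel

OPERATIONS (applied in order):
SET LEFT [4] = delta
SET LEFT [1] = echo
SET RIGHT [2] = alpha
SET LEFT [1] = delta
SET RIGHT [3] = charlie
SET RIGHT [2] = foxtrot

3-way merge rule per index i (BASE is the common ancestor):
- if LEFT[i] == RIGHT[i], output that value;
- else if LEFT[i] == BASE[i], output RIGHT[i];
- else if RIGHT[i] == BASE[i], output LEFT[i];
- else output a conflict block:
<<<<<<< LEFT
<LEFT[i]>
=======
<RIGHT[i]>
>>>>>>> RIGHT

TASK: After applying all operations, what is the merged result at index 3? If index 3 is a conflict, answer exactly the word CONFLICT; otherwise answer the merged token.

Answer: charlie

Derivation:
Final LEFT:  [echo, delta, charlie, golf, delta]
Final RIGHT: [echo, delta, foxtrot, charlie, hotel]
i=0: L=echo R=echo -> agree -> echo
i=1: L=delta R=delta -> agree -> delta
i=2: L=charlie=BASE, R=foxtrot -> take RIGHT -> foxtrot
i=3: L=golf=BASE, R=charlie -> take RIGHT -> charlie
i=4: L=delta, R=hotel=BASE -> take LEFT -> delta
Index 3 -> charlie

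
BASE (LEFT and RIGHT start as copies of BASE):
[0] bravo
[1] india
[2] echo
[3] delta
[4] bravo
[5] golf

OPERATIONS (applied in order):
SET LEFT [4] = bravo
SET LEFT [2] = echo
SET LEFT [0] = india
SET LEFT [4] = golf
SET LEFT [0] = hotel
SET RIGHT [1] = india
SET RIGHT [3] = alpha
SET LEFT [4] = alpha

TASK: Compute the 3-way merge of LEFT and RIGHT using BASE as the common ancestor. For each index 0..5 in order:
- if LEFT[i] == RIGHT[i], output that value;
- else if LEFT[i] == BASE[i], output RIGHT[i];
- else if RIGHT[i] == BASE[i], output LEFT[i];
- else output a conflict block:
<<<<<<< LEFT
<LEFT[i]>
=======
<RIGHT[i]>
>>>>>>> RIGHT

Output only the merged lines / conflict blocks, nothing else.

Answer: hotel
india
echo
alpha
alpha
golf

Derivation:
Final LEFT:  [hotel, india, echo, delta, alpha, golf]
Final RIGHT: [bravo, india, echo, alpha, bravo, golf]
i=0: L=hotel, R=bravo=BASE -> take LEFT -> hotel
i=1: L=india R=india -> agree -> india
i=2: L=echo R=echo -> agree -> echo
i=3: L=delta=BASE, R=alpha -> take RIGHT -> alpha
i=4: L=alpha, R=bravo=BASE -> take LEFT -> alpha
i=5: L=golf R=golf -> agree -> golf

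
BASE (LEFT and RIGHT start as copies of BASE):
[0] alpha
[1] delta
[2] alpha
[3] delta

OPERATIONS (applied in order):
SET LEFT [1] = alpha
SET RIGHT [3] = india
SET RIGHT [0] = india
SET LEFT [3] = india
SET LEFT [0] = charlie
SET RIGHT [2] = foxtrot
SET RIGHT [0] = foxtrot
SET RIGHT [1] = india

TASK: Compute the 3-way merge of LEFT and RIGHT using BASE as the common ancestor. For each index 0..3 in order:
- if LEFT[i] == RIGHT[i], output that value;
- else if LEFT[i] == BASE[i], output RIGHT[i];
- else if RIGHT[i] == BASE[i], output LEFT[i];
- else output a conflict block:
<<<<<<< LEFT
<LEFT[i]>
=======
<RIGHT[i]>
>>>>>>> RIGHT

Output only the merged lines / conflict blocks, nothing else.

Final LEFT:  [charlie, alpha, alpha, india]
Final RIGHT: [foxtrot, india, foxtrot, india]
i=0: BASE=alpha L=charlie R=foxtrot all differ -> CONFLICT
i=1: BASE=delta L=alpha R=india all differ -> CONFLICT
i=2: L=alpha=BASE, R=foxtrot -> take RIGHT -> foxtrot
i=3: L=india R=india -> agree -> india

Answer: <<<<<<< LEFT
charlie
=======
foxtrot
>>>>>>> RIGHT
<<<<<<< LEFT
alpha
=======
india
>>>>>>> RIGHT
foxtrot
india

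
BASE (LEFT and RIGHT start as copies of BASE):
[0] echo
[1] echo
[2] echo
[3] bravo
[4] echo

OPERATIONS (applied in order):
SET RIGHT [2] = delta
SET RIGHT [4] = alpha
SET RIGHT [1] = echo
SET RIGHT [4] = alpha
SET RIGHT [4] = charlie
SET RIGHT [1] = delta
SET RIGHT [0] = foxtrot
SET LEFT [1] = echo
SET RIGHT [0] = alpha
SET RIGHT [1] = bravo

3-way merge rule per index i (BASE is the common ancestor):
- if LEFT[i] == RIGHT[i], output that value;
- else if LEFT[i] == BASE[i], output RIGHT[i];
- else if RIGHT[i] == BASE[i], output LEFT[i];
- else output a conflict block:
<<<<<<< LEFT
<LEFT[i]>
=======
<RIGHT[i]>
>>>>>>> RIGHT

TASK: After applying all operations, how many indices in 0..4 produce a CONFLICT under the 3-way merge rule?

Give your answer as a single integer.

Answer: 0

Derivation:
Final LEFT:  [echo, echo, echo, bravo, echo]
Final RIGHT: [alpha, bravo, delta, bravo, charlie]
i=0: L=echo=BASE, R=alpha -> take RIGHT -> alpha
i=1: L=echo=BASE, R=bravo -> take RIGHT -> bravo
i=2: L=echo=BASE, R=delta -> take RIGHT -> delta
i=3: L=bravo R=bravo -> agree -> bravo
i=4: L=echo=BASE, R=charlie -> take RIGHT -> charlie
Conflict count: 0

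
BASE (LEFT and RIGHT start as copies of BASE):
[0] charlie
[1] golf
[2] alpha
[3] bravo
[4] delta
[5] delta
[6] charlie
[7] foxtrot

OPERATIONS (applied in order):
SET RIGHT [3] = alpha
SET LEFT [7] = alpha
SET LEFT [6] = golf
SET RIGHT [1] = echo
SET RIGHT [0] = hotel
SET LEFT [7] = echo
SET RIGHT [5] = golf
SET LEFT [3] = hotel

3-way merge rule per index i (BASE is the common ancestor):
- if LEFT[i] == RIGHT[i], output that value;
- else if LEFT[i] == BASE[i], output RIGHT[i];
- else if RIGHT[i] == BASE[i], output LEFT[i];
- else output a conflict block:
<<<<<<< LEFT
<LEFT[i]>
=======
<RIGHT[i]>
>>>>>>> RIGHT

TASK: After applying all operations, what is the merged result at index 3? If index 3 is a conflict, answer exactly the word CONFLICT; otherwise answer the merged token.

Answer: CONFLICT

Derivation:
Final LEFT:  [charlie, golf, alpha, hotel, delta, delta, golf, echo]
Final RIGHT: [hotel, echo, alpha, alpha, delta, golf, charlie, foxtrot]
i=0: L=charlie=BASE, R=hotel -> take RIGHT -> hotel
i=1: L=golf=BASE, R=echo -> take RIGHT -> echo
i=2: L=alpha R=alpha -> agree -> alpha
i=3: BASE=bravo L=hotel R=alpha all differ -> CONFLICT
i=4: L=delta R=delta -> agree -> delta
i=5: L=delta=BASE, R=golf -> take RIGHT -> golf
i=6: L=golf, R=charlie=BASE -> take LEFT -> golf
i=7: L=echo, R=foxtrot=BASE -> take LEFT -> echo
Index 3 -> CONFLICT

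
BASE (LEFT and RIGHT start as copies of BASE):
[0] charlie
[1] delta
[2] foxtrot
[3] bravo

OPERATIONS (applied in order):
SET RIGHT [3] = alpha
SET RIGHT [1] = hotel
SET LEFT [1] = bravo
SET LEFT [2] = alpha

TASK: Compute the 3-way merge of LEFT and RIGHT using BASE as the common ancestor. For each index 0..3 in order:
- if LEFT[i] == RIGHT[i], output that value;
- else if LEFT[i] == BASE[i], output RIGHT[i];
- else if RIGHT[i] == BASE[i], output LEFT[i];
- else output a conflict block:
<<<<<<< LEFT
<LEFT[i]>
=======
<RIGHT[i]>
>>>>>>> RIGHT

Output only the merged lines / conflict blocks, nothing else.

Final LEFT:  [charlie, bravo, alpha, bravo]
Final RIGHT: [charlie, hotel, foxtrot, alpha]
i=0: L=charlie R=charlie -> agree -> charlie
i=1: BASE=delta L=bravo R=hotel all differ -> CONFLICT
i=2: L=alpha, R=foxtrot=BASE -> take LEFT -> alpha
i=3: L=bravo=BASE, R=alpha -> take RIGHT -> alpha

Answer: charlie
<<<<<<< LEFT
bravo
=======
hotel
>>>>>>> RIGHT
alpha
alpha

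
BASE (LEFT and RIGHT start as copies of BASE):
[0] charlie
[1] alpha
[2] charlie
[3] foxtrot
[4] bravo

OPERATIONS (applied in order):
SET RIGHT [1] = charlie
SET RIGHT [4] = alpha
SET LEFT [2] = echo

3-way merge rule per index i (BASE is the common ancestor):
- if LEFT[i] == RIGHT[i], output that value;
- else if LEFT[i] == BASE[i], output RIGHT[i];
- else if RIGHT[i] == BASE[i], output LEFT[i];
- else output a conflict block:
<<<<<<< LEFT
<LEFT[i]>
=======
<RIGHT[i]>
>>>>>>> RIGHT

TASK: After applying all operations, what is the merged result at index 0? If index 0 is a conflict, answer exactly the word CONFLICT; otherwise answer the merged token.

Answer: charlie

Derivation:
Final LEFT:  [charlie, alpha, echo, foxtrot, bravo]
Final RIGHT: [charlie, charlie, charlie, foxtrot, alpha]
i=0: L=charlie R=charlie -> agree -> charlie
i=1: L=alpha=BASE, R=charlie -> take RIGHT -> charlie
i=2: L=echo, R=charlie=BASE -> take LEFT -> echo
i=3: L=foxtrot R=foxtrot -> agree -> foxtrot
i=4: L=bravo=BASE, R=alpha -> take RIGHT -> alpha
Index 0 -> charlie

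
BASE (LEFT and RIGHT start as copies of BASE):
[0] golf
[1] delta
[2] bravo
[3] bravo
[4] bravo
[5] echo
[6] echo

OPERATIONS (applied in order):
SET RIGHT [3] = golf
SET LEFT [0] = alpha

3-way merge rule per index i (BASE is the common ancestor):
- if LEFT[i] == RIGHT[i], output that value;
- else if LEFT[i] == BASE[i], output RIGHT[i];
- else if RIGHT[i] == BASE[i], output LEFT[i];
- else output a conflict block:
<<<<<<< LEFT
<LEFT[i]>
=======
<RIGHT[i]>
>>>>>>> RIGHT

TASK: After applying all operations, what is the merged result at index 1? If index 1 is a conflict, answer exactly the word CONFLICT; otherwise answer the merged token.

Final LEFT:  [alpha, delta, bravo, bravo, bravo, echo, echo]
Final RIGHT: [golf, delta, bravo, golf, bravo, echo, echo]
i=0: L=alpha, R=golf=BASE -> take LEFT -> alpha
i=1: L=delta R=delta -> agree -> delta
i=2: L=bravo R=bravo -> agree -> bravo
i=3: L=bravo=BASE, R=golf -> take RIGHT -> golf
i=4: L=bravo R=bravo -> agree -> bravo
i=5: L=echo R=echo -> agree -> echo
i=6: L=echo R=echo -> agree -> echo
Index 1 -> delta

Answer: delta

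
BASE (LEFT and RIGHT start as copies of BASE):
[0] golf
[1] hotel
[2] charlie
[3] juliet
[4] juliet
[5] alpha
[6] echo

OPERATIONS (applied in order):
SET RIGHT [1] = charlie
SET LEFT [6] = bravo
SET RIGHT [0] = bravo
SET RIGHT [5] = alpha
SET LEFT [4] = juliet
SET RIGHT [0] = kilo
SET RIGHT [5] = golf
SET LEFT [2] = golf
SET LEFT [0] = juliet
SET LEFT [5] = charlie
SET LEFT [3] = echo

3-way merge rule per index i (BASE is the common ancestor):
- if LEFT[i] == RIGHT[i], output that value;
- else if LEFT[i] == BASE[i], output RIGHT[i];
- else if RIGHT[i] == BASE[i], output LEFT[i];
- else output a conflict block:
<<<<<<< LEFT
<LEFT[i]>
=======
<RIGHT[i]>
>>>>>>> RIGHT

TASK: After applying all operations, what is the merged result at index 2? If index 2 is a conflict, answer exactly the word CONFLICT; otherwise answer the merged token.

Final LEFT:  [juliet, hotel, golf, echo, juliet, charlie, bravo]
Final RIGHT: [kilo, charlie, charlie, juliet, juliet, golf, echo]
i=0: BASE=golf L=juliet R=kilo all differ -> CONFLICT
i=1: L=hotel=BASE, R=charlie -> take RIGHT -> charlie
i=2: L=golf, R=charlie=BASE -> take LEFT -> golf
i=3: L=echo, R=juliet=BASE -> take LEFT -> echo
i=4: L=juliet R=juliet -> agree -> juliet
i=5: BASE=alpha L=charlie R=golf all differ -> CONFLICT
i=6: L=bravo, R=echo=BASE -> take LEFT -> bravo
Index 2 -> golf

Answer: golf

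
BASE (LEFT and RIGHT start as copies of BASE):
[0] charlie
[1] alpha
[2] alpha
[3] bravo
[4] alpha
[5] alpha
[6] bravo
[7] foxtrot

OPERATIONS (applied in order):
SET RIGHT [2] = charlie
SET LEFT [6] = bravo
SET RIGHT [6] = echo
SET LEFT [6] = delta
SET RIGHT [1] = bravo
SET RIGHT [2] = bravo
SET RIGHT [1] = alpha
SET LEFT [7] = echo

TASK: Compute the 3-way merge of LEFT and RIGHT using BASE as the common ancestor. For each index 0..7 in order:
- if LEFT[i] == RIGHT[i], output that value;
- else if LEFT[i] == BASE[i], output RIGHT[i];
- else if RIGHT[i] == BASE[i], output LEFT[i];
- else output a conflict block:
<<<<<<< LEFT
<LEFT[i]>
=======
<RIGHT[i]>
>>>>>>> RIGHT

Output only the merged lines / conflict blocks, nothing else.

Answer: charlie
alpha
bravo
bravo
alpha
alpha
<<<<<<< LEFT
delta
=======
echo
>>>>>>> RIGHT
echo

Derivation:
Final LEFT:  [charlie, alpha, alpha, bravo, alpha, alpha, delta, echo]
Final RIGHT: [charlie, alpha, bravo, bravo, alpha, alpha, echo, foxtrot]
i=0: L=charlie R=charlie -> agree -> charlie
i=1: L=alpha R=alpha -> agree -> alpha
i=2: L=alpha=BASE, R=bravo -> take RIGHT -> bravo
i=3: L=bravo R=bravo -> agree -> bravo
i=4: L=alpha R=alpha -> agree -> alpha
i=5: L=alpha R=alpha -> agree -> alpha
i=6: BASE=bravo L=delta R=echo all differ -> CONFLICT
i=7: L=echo, R=foxtrot=BASE -> take LEFT -> echo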